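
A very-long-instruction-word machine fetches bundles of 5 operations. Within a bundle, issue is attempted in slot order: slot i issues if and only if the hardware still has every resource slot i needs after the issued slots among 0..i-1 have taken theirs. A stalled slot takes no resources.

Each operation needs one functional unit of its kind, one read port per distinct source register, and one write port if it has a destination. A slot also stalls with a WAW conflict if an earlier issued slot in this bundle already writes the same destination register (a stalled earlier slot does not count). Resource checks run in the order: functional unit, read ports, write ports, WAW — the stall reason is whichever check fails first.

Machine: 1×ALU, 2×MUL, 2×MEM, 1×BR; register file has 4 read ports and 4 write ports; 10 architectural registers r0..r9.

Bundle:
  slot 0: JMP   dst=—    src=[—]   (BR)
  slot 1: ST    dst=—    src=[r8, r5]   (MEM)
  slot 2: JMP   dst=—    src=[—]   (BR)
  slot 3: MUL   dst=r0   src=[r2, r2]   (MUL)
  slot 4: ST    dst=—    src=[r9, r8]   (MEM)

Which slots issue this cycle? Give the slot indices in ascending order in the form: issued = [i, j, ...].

#0 BR src=- dispatched  <A:1 Mu:2 Ld:2 B:0 rd:4 wr:4>
#1 MEM src=r8,r5 dispatched  <A:1 Mu:2 Ld:1 B:0 rd:2 wr:4>
#2 BR src=- held:FU  <A:1 Mu:2 Ld:1 B:0 rd:2 wr:4>
#3 MUL src=r2,r2 dispatched  <A:1 Mu:1 Ld:1 B:0 rd:1 wr:3>
#4 MEM src=r9,r8 held:RD_PORT  <A:1 Mu:1 Ld:1 B:0 rd:1 wr:3>

issued = [0, 1, 3]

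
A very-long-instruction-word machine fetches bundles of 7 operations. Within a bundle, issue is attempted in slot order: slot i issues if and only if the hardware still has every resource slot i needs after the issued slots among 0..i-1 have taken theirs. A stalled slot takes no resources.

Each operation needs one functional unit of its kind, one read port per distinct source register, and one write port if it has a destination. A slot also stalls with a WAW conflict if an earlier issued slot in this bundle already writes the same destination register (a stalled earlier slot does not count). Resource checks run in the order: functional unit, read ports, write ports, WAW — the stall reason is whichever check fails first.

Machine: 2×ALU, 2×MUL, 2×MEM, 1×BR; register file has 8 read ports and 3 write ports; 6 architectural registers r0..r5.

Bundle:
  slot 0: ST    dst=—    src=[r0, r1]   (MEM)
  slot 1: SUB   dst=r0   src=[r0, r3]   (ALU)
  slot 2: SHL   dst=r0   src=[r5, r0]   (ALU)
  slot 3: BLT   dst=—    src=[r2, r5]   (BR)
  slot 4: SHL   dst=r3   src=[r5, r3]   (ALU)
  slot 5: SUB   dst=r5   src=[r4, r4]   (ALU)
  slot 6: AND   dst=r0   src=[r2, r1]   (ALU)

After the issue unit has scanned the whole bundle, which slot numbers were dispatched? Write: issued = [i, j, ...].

(0) want 1×MEM +2rd +0wr — yes → AL2|MU2|ME1|BR1|rd6|wr3
(1) want 1×ALU +2rd +1wr — yes → AL1|MU2|ME1|BR1|rd4|wr2
(2) want 1×ALU +2rd +1wr — WAW → AL1|MU2|ME1|BR1|rd4|wr2
(3) want 1×BR +2rd +0wr — yes → AL1|MU2|ME1|BR0|rd2|wr2
(4) want 1×ALU +2rd +1wr — yes → AL0|MU2|ME1|BR0|rd0|wr1
(5) want 1×ALU +1rd +1wr — FU → AL0|MU2|ME1|BR0|rd0|wr1
(6) want 1×ALU +2rd +1wr — FU → AL0|MU2|ME1|BR0|rd0|wr1

issued = [0, 1, 3, 4]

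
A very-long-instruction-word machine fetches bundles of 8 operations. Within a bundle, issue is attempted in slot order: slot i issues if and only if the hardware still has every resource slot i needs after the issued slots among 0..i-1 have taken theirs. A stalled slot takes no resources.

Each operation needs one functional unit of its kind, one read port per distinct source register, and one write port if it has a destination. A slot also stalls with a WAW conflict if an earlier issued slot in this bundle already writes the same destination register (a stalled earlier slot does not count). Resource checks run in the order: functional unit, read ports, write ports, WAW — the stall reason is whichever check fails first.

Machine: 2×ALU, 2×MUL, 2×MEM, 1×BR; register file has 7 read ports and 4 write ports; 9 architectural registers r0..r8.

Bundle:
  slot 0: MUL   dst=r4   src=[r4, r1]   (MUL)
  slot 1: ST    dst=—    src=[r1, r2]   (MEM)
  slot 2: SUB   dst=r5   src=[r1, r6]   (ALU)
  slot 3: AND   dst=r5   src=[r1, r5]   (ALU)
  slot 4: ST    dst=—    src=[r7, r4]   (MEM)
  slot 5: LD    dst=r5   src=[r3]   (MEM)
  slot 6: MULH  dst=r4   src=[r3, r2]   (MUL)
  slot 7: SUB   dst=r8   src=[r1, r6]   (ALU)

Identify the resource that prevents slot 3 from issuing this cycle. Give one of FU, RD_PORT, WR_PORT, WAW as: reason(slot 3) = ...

reason(slot 3) = RD_PORT

#0 MUL src=r4,r1 dispatched  <A:2 Mu:1 Ld:2 B:1 rd:5 wr:3>
#1 MEM src=r1,r2 dispatched  <A:2 Mu:1 Ld:1 B:1 rd:3 wr:3>
#2 ALU src=r1,r6 dispatched  <A:1 Mu:1 Ld:1 B:1 rd:1 wr:2>
#3 ALU src=r1,r5 held:RD_PORT  <A:1 Mu:1 Ld:1 B:1 rd:1 wr:2>
#4 MEM src=r7,r4 held:RD_PORT  <A:1 Mu:1 Ld:1 B:1 rd:1 wr:2>
#5 MEM src=r3 held:WAW  <A:1 Mu:1 Ld:1 B:1 rd:1 wr:2>
#6 MUL src=r3,r2 held:RD_PORT  <A:1 Mu:1 Ld:1 B:1 rd:1 wr:2>
#7 ALU src=r1,r6 held:RD_PORT  <A:1 Mu:1 Ld:1 B:1 rd:1 wr:2>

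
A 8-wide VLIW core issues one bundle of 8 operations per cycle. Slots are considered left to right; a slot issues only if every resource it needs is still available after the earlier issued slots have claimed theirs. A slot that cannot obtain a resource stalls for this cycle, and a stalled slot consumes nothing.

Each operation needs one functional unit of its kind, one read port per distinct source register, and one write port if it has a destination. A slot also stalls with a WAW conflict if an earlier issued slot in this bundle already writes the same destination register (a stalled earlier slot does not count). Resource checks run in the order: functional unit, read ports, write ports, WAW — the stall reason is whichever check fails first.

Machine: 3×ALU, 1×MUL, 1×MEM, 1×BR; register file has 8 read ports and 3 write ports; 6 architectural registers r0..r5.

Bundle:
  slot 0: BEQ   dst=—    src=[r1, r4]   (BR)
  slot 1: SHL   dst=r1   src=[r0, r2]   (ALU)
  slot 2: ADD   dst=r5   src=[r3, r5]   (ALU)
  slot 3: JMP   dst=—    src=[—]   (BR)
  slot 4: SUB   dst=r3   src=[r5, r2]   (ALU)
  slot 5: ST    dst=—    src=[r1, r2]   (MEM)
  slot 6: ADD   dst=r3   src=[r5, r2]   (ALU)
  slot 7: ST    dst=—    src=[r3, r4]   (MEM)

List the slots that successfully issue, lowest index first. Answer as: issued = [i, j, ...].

issued = [0, 1, 2, 4]

(0) want 1×BR +2rd +0wr — yes → AL3|MU1|ME1|BR0|rd6|wr3
(1) want 1×ALU +2rd +1wr — yes → AL2|MU1|ME1|BR0|rd4|wr2
(2) want 1×ALU +2rd +1wr — yes → AL1|MU1|ME1|BR0|rd2|wr1
(3) want 1×BR +0rd +0wr — FU → AL1|MU1|ME1|BR0|rd2|wr1
(4) want 1×ALU +2rd +1wr — yes → AL0|MU1|ME1|BR0|rd0|wr0
(5) want 1×MEM +2rd +0wr — RD_PORT → AL0|MU1|ME1|BR0|rd0|wr0
(6) want 1×ALU +2rd +1wr — FU → AL0|MU1|ME1|BR0|rd0|wr0
(7) want 1×MEM +2rd +0wr — RD_PORT → AL0|MU1|ME1|BR0|rd0|wr0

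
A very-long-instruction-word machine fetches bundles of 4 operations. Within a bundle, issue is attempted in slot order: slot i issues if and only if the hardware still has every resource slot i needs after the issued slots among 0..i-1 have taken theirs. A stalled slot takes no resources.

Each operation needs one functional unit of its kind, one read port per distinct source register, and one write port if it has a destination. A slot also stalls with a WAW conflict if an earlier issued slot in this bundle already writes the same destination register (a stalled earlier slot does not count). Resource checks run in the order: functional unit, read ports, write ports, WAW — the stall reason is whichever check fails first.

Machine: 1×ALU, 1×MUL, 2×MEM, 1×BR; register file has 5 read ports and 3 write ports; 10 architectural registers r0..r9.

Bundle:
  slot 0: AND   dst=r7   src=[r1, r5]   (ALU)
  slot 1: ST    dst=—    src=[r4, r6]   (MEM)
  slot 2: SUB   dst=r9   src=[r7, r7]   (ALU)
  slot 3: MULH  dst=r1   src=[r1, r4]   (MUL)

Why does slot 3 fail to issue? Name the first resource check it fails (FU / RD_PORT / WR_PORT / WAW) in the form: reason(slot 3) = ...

reason(slot 3) = RD_PORT

#0 ALU src=r1,r5 dispatched  <A:0 Mu:1 Ld:2 B:1 rd:3 wr:2>
#1 MEM src=r4,r6 dispatched  <A:0 Mu:1 Ld:1 B:1 rd:1 wr:2>
#2 ALU src=r7,r7 held:FU  <A:0 Mu:1 Ld:1 B:1 rd:1 wr:2>
#3 MUL src=r1,r4 held:RD_PORT  <A:0 Mu:1 Ld:1 B:1 rd:1 wr:2>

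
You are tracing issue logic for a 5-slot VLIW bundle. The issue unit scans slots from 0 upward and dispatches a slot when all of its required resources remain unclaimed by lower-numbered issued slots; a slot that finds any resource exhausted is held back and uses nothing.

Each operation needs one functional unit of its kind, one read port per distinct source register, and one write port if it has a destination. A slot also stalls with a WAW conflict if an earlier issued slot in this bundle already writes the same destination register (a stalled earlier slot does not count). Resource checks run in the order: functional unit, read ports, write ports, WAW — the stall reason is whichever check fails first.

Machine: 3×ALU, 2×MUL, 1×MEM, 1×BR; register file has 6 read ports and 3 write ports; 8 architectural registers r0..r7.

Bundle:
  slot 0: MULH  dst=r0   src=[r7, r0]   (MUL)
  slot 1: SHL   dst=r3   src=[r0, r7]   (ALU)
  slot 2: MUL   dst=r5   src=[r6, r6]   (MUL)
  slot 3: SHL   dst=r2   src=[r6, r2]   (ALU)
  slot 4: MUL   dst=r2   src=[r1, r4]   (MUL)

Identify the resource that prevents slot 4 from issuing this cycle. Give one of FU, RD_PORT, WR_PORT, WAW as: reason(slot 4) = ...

#0 MUL src=r7,r0 dispatched  <A:3 Mu:1 Ld:1 B:1 rd:4 wr:2>
#1 ALU src=r0,r7 dispatched  <A:2 Mu:1 Ld:1 B:1 rd:2 wr:1>
#2 MUL src=r6,r6 dispatched  <A:2 Mu:0 Ld:1 B:1 rd:1 wr:0>
#3 ALU src=r6,r2 held:RD_PORT  <A:2 Mu:0 Ld:1 B:1 rd:1 wr:0>
#4 MUL src=r1,r4 held:FU  <A:2 Mu:0 Ld:1 B:1 rd:1 wr:0>

reason(slot 4) = FU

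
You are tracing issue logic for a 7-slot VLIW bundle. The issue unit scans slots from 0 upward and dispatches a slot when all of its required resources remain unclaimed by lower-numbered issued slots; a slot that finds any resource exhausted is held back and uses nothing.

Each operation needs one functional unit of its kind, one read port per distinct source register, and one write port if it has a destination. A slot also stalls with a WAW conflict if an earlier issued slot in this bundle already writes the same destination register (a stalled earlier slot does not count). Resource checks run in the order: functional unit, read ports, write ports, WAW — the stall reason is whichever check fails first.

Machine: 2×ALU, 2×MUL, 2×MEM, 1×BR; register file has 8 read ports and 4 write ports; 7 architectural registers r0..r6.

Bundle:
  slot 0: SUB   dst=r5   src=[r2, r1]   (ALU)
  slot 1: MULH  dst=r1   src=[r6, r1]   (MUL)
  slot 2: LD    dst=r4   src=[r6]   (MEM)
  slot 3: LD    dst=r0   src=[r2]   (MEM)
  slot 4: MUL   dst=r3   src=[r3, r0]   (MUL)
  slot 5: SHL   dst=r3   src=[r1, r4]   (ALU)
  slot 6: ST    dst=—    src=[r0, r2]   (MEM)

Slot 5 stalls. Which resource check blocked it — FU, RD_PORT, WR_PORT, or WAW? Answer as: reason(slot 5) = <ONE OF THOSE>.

  0. ALU→r5 ⇒ go  {1A/2Mu/2Ld/1B | 6r 3w}
  1. MUL→r1 ⇒ go  {1A/1Mu/2Ld/1B | 4r 2w}
  2. MEM→r4 ⇒ go  {1A/1Mu/1Ld/1B | 3r 1w}
  3. MEM→r0 ⇒ go  {1A/1Mu/0Ld/1B | 2r 0w}
  4. MUL→r3 ⇒ no(WR_PORT)  {1A/1Mu/0Ld/1B | 2r 0w}
  5. ALU→r3 ⇒ no(WR_PORT)  {1A/1Mu/0Ld/1B | 2r 0w}
  6. MEM ⇒ no(FU)  {1A/1Mu/0Ld/1B | 2r 0w}

reason(slot 5) = WR_PORT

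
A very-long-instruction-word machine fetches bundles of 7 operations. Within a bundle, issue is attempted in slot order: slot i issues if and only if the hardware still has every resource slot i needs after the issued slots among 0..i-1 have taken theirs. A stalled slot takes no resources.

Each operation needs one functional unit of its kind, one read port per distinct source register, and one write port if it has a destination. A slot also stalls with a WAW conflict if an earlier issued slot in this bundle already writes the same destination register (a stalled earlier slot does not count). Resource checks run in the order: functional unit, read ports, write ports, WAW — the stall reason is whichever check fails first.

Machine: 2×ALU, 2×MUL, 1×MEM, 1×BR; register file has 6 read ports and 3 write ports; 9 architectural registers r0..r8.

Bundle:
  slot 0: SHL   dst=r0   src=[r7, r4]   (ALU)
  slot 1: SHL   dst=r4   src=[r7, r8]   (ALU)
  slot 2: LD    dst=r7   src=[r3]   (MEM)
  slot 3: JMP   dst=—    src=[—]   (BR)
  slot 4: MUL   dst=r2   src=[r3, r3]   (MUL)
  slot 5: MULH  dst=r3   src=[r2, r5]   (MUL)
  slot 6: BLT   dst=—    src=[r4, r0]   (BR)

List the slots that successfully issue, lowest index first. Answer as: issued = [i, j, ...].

[0] ALU needs rd=2 wr=1: ok; after: ALU=1 MUL=2 MEM=1 BR=1, R=4, W=2
[1] ALU needs rd=2 wr=1: ok; after: ALU=0 MUL=2 MEM=1 BR=1, R=2, W=1
[2] MEM needs rd=1 wr=1: ok; after: ALU=0 MUL=2 MEM=0 BR=1, R=1, W=0
[3] BR needs rd=0 wr=0: ok; after: ALU=0 MUL=2 MEM=0 BR=0, R=1, W=0
[4] MUL needs rd=1 wr=1: WR_PORT; after: ALU=0 MUL=2 MEM=0 BR=0, R=1, W=0
[5] MUL needs rd=2 wr=1: RD_PORT; after: ALU=0 MUL=2 MEM=0 BR=0, R=1, W=0
[6] BR needs rd=2 wr=0: FU; after: ALU=0 MUL=2 MEM=0 BR=0, R=1, W=0

issued = [0, 1, 2, 3]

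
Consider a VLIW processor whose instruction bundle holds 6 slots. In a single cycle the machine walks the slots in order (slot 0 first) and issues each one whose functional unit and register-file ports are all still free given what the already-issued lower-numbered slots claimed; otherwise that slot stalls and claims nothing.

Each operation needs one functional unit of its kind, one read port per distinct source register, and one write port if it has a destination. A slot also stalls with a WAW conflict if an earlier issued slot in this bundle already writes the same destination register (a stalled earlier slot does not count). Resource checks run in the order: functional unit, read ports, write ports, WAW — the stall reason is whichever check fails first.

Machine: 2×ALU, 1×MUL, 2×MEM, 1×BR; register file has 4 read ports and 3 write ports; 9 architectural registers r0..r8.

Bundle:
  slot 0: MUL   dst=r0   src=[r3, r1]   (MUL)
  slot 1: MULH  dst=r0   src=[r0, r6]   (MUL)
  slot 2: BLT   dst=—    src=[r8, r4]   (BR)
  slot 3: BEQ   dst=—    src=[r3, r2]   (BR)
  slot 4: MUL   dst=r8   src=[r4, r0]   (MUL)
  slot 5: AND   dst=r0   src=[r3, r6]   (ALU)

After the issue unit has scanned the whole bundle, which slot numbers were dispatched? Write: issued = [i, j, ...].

slot 0 (MUL): ISSUE — free A2,Mu0,Ld2,B1 rp2 wp2
slot 1 (MUL): stall FU — free A2,Mu0,Ld2,B1 rp2 wp2
slot 2 (BR): ISSUE — free A2,Mu0,Ld2,B0 rp0 wp2
slot 3 (BR): stall FU — free A2,Mu0,Ld2,B0 rp0 wp2
slot 4 (MUL): stall FU — free A2,Mu0,Ld2,B0 rp0 wp2
slot 5 (ALU): stall RD_PORT — free A2,Mu0,Ld2,B0 rp0 wp2

issued = [0, 2]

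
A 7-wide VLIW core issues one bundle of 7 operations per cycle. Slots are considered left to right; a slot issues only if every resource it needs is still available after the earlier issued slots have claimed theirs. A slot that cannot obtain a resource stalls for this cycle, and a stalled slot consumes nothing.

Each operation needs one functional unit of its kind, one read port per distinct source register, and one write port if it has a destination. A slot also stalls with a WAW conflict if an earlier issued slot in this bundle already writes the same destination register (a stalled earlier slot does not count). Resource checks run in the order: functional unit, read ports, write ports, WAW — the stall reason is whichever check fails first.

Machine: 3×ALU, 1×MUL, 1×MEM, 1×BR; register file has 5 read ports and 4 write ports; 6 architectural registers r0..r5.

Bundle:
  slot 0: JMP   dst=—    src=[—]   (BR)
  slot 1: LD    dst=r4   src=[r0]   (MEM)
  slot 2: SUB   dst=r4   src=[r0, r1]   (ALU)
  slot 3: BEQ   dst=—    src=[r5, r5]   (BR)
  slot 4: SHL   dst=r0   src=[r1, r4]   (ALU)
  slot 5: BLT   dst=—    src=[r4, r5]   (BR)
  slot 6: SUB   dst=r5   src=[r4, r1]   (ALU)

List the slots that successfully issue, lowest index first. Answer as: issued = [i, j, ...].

issued = [0, 1, 4, 6]

#0 BR src=- dispatched  <A:3 Mu:1 Ld:1 B:0 rd:5 wr:4>
#1 MEM src=r0 dispatched  <A:3 Mu:1 Ld:0 B:0 rd:4 wr:3>
#2 ALU src=r0,r1 held:WAW  <A:3 Mu:1 Ld:0 B:0 rd:4 wr:3>
#3 BR src=r5,r5 held:FU  <A:3 Mu:1 Ld:0 B:0 rd:4 wr:3>
#4 ALU src=r1,r4 dispatched  <A:2 Mu:1 Ld:0 B:0 rd:2 wr:2>
#5 BR src=r4,r5 held:FU  <A:2 Mu:1 Ld:0 B:0 rd:2 wr:2>
#6 ALU src=r4,r1 dispatched  <A:1 Mu:1 Ld:0 B:0 rd:0 wr:1>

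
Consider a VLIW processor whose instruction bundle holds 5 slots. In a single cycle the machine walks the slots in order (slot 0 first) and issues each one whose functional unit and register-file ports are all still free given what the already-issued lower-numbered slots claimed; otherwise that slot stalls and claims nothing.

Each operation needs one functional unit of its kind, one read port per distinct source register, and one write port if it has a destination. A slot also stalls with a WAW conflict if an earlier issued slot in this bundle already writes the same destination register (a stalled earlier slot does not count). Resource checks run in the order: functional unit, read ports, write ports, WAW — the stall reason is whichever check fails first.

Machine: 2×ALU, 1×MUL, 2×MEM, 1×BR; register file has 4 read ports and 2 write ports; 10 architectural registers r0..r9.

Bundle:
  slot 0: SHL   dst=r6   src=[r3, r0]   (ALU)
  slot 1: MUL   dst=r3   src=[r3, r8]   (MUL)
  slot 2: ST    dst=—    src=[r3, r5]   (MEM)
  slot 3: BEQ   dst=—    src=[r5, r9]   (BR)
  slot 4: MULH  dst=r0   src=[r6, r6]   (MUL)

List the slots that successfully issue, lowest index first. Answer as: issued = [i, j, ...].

(0) want 1×ALU +2rd +1wr — yes → AL1|MU1|ME2|BR1|rd2|wr1
(1) want 1×MUL +2rd +1wr — yes → AL1|MU0|ME2|BR1|rd0|wr0
(2) want 1×MEM +2rd +0wr — RD_PORT → AL1|MU0|ME2|BR1|rd0|wr0
(3) want 1×BR +2rd +0wr — RD_PORT → AL1|MU0|ME2|BR1|rd0|wr0
(4) want 1×MUL +1rd +1wr — FU → AL1|MU0|ME2|BR1|rd0|wr0

issued = [0, 1]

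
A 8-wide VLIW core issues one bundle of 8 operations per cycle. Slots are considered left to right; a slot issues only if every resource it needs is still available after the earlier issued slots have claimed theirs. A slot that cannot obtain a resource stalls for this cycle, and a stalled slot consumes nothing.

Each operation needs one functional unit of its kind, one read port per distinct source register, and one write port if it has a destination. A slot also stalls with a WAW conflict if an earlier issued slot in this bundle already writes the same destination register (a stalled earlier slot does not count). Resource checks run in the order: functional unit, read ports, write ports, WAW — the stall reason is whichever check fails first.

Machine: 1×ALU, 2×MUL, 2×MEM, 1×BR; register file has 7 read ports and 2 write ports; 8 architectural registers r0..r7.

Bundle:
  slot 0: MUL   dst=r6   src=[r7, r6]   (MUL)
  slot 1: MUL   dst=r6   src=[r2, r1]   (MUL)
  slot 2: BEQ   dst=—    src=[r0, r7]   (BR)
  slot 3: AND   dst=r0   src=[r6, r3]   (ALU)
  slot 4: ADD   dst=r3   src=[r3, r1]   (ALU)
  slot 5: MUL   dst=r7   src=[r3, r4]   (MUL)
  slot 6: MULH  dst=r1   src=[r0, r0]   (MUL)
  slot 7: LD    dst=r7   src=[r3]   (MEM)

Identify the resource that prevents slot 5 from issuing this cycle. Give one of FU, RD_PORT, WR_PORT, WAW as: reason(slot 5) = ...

(0) want 1×MUL +2rd +1wr — yes → AL1|MU1|ME2|BR1|rd5|wr1
(1) want 1×MUL +2rd +1wr — WAW → AL1|MU1|ME2|BR1|rd5|wr1
(2) want 1×BR +2rd +0wr — yes → AL1|MU1|ME2|BR0|rd3|wr1
(3) want 1×ALU +2rd +1wr — yes → AL0|MU1|ME2|BR0|rd1|wr0
(4) want 1×ALU +2rd +1wr — FU → AL0|MU1|ME2|BR0|rd1|wr0
(5) want 1×MUL +2rd +1wr — RD_PORT → AL0|MU1|ME2|BR0|rd1|wr0
(6) want 1×MUL +1rd +1wr — WR_PORT → AL0|MU1|ME2|BR0|rd1|wr0
(7) want 1×MEM +1rd +1wr — WR_PORT → AL0|MU1|ME2|BR0|rd1|wr0

reason(slot 5) = RD_PORT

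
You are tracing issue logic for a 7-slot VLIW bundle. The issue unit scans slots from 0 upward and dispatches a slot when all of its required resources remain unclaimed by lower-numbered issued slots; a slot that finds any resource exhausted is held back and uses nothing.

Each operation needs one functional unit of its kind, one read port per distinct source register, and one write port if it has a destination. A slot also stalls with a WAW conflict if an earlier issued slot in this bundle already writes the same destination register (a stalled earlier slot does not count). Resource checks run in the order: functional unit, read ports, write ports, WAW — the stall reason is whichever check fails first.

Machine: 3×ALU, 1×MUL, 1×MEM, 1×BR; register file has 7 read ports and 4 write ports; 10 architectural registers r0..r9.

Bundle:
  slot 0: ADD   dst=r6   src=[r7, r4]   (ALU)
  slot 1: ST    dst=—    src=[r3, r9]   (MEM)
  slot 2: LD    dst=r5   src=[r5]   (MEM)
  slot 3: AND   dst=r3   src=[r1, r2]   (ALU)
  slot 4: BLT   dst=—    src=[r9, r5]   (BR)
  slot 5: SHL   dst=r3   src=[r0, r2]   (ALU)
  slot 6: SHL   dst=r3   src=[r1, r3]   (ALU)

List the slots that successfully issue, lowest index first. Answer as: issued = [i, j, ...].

issued = [0, 1, 3]

(0) want 1×ALU +2rd +1wr — yes → AL2|MU1|ME1|BR1|rd5|wr3
(1) want 1×MEM +2rd +0wr — yes → AL2|MU1|ME0|BR1|rd3|wr3
(2) want 1×MEM +1rd +1wr — FU → AL2|MU1|ME0|BR1|rd3|wr3
(3) want 1×ALU +2rd +1wr — yes → AL1|MU1|ME0|BR1|rd1|wr2
(4) want 1×BR +2rd +0wr — RD_PORT → AL1|MU1|ME0|BR1|rd1|wr2
(5) want 1×ALU +2rd +1wr — RD_PORT → AL1|MU1|ME0|BR1|rd1|wr2
(6) want 1×ALU +2rd +1wr — RD_PORT → AL1|MU1|ME0|BR1|rd1|wr2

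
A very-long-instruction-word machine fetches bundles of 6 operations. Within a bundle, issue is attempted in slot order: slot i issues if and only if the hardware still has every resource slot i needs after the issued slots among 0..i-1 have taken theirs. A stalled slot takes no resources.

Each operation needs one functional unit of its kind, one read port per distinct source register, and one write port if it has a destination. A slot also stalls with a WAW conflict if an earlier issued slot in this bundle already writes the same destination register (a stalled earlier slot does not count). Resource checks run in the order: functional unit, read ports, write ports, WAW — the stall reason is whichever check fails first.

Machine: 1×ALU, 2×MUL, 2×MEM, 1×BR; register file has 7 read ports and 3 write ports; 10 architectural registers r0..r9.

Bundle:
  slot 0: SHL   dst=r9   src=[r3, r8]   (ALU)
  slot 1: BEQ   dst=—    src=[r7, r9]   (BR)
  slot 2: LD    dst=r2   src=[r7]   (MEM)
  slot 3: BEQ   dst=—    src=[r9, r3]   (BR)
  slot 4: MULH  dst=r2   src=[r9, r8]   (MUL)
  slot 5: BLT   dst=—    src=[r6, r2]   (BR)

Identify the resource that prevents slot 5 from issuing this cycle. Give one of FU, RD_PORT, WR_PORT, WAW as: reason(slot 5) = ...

  0. ALU→r9 ⇒ go  {0A/2Mu/2Ld/1B | 5r 2w}
  1. BR ⇒ go  {0A/2Mu/2Ld/0B | 3r 2w}
  2. MEM→r2 ⇒ go  {0A/2Mu/1Ld/0B | 2r 1w}
  3. BR ⇒ no(FU)  {0A/2Mu/1Ld/0B | 2r 1w}
  4. MUL→r2 ⇒ no(WAW)  {0A/2Mu/1Ld/0B | 2r 1w}
  5. BR ⇒ no(FU)  {0A/2Mu/1Ld/0B | 2r 1w}

reason(slot 5) = FU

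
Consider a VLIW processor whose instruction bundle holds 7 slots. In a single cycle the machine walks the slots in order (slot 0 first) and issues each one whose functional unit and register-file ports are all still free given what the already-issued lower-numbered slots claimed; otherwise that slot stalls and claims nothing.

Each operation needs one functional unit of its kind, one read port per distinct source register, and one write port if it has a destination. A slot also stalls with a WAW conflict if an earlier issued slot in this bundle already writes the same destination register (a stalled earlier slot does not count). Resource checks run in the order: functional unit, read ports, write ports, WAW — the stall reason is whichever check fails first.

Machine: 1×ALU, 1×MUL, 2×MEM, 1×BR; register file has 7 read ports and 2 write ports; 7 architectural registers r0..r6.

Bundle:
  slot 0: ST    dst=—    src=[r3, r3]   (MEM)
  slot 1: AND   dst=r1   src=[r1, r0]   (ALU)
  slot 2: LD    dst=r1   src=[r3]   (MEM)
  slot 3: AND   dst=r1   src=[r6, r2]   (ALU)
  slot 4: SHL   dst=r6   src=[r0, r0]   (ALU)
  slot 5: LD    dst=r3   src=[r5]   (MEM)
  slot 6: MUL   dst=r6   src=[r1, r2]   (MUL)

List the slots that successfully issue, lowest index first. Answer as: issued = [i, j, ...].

slot 0 (MEM): ISSUE — free A1,Mu1,Ld1,B1 rp6 wp2
slot 1 (ALU): ISSUE — free A0,Mu1,Ld1,B1 rp4 wp1
slot 2 (MEM): stall WAW — free A0,Mu1,Ld1,B1 rp4 wp1
slot 3 (ALU): stall FU — free A0,Mu1,Ld1,B1 rp4 wp1
slot 4 (ALU): stall FU — free A0,Mu1,Ld1,B1 rp4 wp1
slot 5 (MEM): ISSUE — free A0,Mu1,Ld0,B1 rp3 wp0
slot 6 (MUL): stall WR_PORT — free A0,Mu1,Ld0,B1 rp3 wp0

issued = [0, 1, 5]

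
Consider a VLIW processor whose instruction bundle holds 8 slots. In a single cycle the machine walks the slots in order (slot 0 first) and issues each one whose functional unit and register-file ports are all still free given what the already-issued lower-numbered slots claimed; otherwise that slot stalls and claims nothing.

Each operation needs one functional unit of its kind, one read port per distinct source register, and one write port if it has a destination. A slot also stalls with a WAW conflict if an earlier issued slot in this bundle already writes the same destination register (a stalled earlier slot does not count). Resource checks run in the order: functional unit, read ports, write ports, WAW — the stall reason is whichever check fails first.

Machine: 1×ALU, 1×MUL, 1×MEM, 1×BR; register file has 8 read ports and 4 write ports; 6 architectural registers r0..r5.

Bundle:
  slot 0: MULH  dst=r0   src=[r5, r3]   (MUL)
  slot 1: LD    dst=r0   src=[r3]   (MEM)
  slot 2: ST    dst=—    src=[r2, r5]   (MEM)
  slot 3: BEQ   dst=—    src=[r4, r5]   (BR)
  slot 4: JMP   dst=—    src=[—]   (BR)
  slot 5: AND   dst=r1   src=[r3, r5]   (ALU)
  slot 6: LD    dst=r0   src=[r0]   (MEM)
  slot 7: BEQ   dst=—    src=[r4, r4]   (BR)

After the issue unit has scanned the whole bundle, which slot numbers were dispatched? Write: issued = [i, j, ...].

issued = [0, 2, 3, 5]

#0 MUL src=r5,r3 dispatched  <A:1 Mu:0 Ld:1 B:1 rd:6 wr:3>
#1 MEM src=r3 held:WAW  <A:1 Mu:0 Ld:1 B:1 rd:6 wr:3>
#2 MEM src=r2,r5 dispatched  <A:1 Mu:0 Ld:0 B:1 rd:4 wr:3>
#3 BR src=r4,r5 dispatched  <A:1 Mu:0 Ld:0 B:0 rd:2 wr:3>
#4 BR src=- held:FU  <A:1 Mu:0 Ld:0 B:0 rd:2 wr:3>
#5 ALU src=r3,r5 dispatched  <A:0 Mu:0 Ld:0 B:0 rd:0 wr:2>
#6 MEM src=r0 held:FU  <A:0 Mu:0 Ld:0 B:0 rd:0 wr:2>
#7 BR src=r4,r4 held:FU  <A:0 Mu:0 Ld:0 B:0 rd:0 wr:2>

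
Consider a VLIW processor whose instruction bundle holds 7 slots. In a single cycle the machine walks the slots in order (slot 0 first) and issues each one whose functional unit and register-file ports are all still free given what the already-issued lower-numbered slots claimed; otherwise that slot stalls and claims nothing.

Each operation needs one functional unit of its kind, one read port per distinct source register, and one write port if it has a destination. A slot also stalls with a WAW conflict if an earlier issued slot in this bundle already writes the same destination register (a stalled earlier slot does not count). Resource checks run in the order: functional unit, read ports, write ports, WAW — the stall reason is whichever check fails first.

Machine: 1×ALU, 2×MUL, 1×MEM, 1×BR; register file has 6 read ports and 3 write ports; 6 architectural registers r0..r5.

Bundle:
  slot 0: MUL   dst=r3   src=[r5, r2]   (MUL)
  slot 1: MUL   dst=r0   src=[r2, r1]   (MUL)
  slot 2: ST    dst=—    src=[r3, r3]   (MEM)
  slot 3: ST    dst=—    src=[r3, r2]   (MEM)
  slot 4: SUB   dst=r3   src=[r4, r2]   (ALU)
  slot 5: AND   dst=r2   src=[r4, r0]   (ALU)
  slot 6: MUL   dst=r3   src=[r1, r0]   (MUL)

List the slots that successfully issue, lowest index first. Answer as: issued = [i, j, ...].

issued = [0, 1, 2]

  0. MUL→r3 ⇒ go  {1A/1Mu/1Ld/1B | 4r 2w}
  1. MUL→r0 ⇒ go  {1A/0Mu/1Ld/1B | 2r 1w}
  2. MEM ⇒ go  {1A/0Mu/0Ld/1B | 1r 1w}
  3. MEM ⇒ no(FU)  {1A/0Mu/0Ld/1B | 1r 1w}
  4. ALU→r3 ⇒ no(RD_PORT)  {1A/0Mu/0Ld/1B | 1r 1w}
  5. ALU→r2 ⇒ no(RD_PORT)  {1A/0Mu/0Ld/1B | 1r 1w}
  6. MUL→r3 ⇒ no(FU)  {1A/0Mu/0Ld/1B | 1r 1w}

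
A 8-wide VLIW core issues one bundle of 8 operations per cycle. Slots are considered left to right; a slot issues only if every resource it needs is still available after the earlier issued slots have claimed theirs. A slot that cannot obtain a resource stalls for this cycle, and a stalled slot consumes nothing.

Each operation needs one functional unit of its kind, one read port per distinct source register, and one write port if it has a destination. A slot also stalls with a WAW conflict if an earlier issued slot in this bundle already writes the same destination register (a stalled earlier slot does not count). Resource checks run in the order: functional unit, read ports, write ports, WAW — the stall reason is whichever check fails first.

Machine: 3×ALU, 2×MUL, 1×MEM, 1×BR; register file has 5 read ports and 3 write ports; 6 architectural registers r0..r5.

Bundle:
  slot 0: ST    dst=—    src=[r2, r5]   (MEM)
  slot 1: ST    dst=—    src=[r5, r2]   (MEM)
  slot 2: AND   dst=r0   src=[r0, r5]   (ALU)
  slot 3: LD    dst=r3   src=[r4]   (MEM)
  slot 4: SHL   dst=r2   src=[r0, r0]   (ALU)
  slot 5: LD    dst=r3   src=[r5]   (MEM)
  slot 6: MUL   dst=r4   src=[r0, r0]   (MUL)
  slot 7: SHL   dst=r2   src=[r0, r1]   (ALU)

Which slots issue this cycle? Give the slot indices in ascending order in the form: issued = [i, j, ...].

  0. MEM ⇒ go  {3A/2Mu/0Ld/1B | 3r 3w}
  1. MEM ⇒ no(FU)  {3A/2Mu/0Ld/1B | 3r 3w}
  2. ALU→r0 ⇒ go  {2A/2Mu/0Ld/1B | 1r 2w}
  3. MEM→r3 ⇒ no(FU)  {2A/2Mu/0Ld/1B | 1r 2w}
  4. ALU→r2 ⇒ go  {1A/2Mu/0Ld/1B | 0r 1w}
  5. MEM→r3 ⇒ no(FU)  {1A/2Mu/0Ld/1B | 0r 1w}
  6. MUL→r4 ⇒ no(RD_PORT)  {1A/2Mu/0Ld/1B | 0r 1w}
  7. ALU→r2 ⇒ no(RD_PORT)  {1A/2Mu/0Ld/1B | 0r 1w}

issued = [0, 2, 4]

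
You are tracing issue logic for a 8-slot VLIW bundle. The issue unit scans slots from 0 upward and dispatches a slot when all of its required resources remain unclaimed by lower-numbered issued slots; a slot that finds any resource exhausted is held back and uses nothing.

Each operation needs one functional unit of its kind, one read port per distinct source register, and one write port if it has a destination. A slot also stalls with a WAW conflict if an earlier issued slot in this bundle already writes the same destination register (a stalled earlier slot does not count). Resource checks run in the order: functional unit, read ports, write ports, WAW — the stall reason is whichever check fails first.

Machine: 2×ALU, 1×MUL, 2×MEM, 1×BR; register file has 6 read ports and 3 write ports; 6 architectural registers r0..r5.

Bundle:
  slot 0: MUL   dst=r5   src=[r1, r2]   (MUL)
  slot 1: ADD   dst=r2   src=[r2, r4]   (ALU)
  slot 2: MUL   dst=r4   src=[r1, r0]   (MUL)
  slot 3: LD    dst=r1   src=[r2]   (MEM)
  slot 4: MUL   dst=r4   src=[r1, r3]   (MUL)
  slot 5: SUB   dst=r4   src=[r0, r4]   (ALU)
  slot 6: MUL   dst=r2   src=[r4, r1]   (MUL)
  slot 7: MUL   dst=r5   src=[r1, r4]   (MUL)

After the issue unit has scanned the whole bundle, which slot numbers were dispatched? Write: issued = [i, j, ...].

(0) want 1×MUL +2rd +1wr — yes → AL2|MU0|ME2|BR1|rd4|wr2
(1) want 1×ALU +2rd +1wr — yes → AL1|MU0|ME2|BR1|rd2|wr1
(2) want 1×MUL +2rd +1wr — FU → AL1|MU0|ME2|BR1|rd2|wr1
(3) want 1×MEM +1rd +1wr — yes → AL1|MU0|ME1|BR1|rd1|wr0
(4) want 1×MUL +2rd +1wr — FU → AL1|MU0|ME1|BR1|rd1|wr0
(5) want 1×ALU +2rd +1wr — RD_PORT → AL1|MU0|ME1|BR1|rd1|wr0
(6) want 1×MUL +2rd +1wr — FU → AL1|MU0|ME1|BR1|rd1|wr0
(7) want 1×MUL +2rd +1wr — FU → AL1|MU0|ME1|BR1|rd1|wr0

issued = [0, 1, 3]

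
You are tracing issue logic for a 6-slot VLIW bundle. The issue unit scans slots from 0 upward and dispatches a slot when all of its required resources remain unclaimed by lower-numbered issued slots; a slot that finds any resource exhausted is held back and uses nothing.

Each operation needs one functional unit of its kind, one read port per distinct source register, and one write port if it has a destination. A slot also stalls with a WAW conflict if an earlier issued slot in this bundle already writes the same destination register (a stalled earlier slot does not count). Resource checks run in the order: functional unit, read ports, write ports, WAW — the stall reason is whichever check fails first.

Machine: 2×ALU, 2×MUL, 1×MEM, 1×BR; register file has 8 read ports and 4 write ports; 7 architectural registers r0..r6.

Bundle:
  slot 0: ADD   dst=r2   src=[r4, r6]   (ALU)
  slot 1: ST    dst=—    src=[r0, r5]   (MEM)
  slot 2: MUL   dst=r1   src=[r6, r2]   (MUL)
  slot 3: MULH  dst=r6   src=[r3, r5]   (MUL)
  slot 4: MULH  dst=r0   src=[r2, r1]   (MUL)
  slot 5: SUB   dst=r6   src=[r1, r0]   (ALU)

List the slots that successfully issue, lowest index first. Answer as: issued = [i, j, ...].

issued = [0, 1, 2, 3]

(0) want 1×ALU +2rd +1wr — yes → AL1|MU2|ME1|BR1|rd6|wr3
(1) want 1×MEM +2rd +0wr — yes → AL1|MU2|ME0|BR1|rd4|wr3
(2) want 1×MUL +2rd +1wr — yes → AL1|MU1|ME0|BR1|rd2|wr2
(3) want 1×MUL +2rd +1wr — yes → AL1|MU0|ME0|BR1|rd0|wr1
(4) want 1×MUL +2rd +1wr — FU → AL1|MU0|ME0|BR1|rd0|wr1
(5) want 1×ALU +2rd +1wr — RD_PORT → AL1|MU0|ME0|BR1|rd0|wr1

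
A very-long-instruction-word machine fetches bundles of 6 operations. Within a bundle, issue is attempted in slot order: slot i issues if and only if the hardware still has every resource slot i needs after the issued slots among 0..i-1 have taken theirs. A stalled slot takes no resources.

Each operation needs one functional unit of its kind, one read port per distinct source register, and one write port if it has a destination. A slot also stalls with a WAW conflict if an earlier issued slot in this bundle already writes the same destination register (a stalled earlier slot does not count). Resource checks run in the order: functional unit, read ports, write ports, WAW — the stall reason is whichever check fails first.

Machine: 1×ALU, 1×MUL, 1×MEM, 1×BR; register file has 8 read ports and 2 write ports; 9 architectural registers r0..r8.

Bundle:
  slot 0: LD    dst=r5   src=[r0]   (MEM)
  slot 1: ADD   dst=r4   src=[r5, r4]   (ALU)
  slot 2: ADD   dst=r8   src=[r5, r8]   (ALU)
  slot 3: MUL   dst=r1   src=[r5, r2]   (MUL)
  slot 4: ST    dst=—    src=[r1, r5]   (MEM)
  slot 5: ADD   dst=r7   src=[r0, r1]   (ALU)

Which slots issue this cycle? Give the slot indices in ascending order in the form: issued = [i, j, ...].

[0] MEM needs rd=1 wr=1: ok; after: ALU=1 MUL=1 MEM=0 BR=1, R=7, W=1
[1] ALU needs rd=2 wr=1: ok; after: ALU=0 MUL=1 MEM=0 BR=1, R=5, W=0
[2] ALU needs rd=2 wr=1: FU; after: ALU=0 MUL=1 MEM=0 BR=1, R=5, W=0
[3] MUL needs rd=2 wr=1: WR_PORT; after: ALU=0 MUL=1 MEM=0 BR=1, R=5, W=0
[4] MEM needs rd=2 wr=0: FU; after: ALU=0 MUL=1 MEM=0 BR=1, R=5, W=0
[5] ALU needs rd=2 wr=1: FU; after: ALU=0 MUL=1 MEM=0 BR=1, R=5, W=0

issued = [0, 1]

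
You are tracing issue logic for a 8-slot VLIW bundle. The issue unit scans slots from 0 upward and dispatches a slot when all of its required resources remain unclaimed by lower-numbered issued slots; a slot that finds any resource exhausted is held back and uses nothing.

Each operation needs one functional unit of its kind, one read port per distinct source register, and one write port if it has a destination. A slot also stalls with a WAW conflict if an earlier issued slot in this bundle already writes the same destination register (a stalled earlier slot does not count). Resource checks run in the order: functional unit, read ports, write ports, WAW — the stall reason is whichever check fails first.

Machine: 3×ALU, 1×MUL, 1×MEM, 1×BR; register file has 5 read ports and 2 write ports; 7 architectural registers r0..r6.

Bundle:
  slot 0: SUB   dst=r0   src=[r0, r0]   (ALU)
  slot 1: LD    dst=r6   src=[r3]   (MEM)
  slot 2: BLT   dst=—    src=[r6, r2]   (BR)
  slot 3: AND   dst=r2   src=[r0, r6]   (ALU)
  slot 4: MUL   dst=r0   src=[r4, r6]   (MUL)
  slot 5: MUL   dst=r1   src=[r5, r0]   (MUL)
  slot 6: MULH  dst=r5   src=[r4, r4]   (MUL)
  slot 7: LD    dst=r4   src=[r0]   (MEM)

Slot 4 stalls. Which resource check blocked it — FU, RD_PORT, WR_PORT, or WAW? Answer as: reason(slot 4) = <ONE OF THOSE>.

(0) want 1×ALU +1rd +1wr — yes → AL2|MU1|ME1|BR1|rd4|wr1
(1) want 1×MEM +1rd +1wr — yes → AL2|MU1|ME0|BR1|rd3|wr0
(2) want 1×BR +2rd +0wr — yes → AL2|MU1|ME0|BR0|rd1|wr0
(3) want 1×ALU +2rd +1wr — RD_PORT → AL2|MU1|ME0|BR0|rd1|wr0
(4) want 1×MUL +2rd +1wr — RD_PORT → AL2|MU1|ME0|BR0|rd1|wr0
(5) want 1×MUL +2rd +1wr — RD_PORT → AL2|MU1|ME0|BR0|rd1|wr0
(6) want 1×MUL +1rd +1wr — WR_PORT → AL2|MU1|ME0|BR0|rd1|wr0
(7) want 1×MEM +1rd +1wr — FU → AL2|MU1|ME0|BR0|rd1|wr0

reason(slot 4) = RD_PORT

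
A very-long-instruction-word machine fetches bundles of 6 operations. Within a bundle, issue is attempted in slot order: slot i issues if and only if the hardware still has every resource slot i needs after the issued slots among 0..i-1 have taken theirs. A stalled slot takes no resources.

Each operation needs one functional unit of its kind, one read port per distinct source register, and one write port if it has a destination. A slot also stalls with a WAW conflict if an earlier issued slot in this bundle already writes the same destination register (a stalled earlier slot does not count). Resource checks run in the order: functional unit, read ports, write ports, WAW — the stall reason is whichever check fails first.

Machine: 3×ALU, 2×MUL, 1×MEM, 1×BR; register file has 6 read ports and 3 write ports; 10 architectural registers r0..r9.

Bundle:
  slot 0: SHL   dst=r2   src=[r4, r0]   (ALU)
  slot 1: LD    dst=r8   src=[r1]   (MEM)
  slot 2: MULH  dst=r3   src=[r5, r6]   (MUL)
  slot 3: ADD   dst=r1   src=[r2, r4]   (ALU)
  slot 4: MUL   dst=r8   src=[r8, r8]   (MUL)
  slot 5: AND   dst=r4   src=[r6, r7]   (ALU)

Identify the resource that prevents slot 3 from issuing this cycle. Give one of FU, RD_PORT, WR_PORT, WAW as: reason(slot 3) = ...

  0. ALU→r2 ⇒ go  {2A/2Mu/1Ld/1B | 4r 2w}
  1. MEM→r8 ⇒ go  {2A/2Mu/0Ld/1B | 3r 1w}
  2. MUL→r3 ⇒ go  {2A/1Mu/0Ld/1B | 1r 0w}
  3. ALU→r1 ⇒ no(RD_PORT)  {2A/1Mu/0Ld/1B | 1r 0w}
  4. MUL→r8 ⇒ no(WR_PORT)  {2A/1Mu/0Ld/1B | 1r 0w}
  5. ALU→r4 ⇒ no(RD_PORT)  {2A/1Mu/0Ld/1B | 1r 0w}

reason(slot 3) = RD_PORT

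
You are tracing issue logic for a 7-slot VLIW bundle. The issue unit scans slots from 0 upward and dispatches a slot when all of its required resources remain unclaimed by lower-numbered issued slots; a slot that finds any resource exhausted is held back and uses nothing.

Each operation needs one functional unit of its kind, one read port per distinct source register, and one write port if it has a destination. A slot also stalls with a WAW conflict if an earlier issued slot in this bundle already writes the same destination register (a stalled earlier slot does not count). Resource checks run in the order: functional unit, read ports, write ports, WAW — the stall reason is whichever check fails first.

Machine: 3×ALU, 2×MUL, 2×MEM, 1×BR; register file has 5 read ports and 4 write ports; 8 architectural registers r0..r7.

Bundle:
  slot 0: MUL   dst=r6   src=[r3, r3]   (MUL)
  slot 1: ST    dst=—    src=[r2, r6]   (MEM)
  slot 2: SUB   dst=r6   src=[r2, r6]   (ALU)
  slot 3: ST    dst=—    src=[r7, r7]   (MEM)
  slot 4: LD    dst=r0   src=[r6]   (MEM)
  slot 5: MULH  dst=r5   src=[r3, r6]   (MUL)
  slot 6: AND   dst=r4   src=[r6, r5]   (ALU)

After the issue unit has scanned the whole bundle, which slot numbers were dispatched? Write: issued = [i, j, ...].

[0] MUL needs rd=1 wr=1: ok; after: ALU=3 MUL=1 MEM=2 BR=1, R=4, W=3
[1] MEM needs rd=2 wr=0: ok; after: ALU=3 MUL=1 MEM=1 BR=1, R=2, W=3
[2] ALU needs rd=2 wr=1: WAW; after: ALU=3 MUL=1 MEM=1 BR=1, R=2, W=3
[3] MEM needs rd=1 wr=0: ok; after: ALU=3 MUL=1 MEM=0 BR=1, R=1, W=3
[4] MEM needs rd=1 wr=1: FU; after: ALU=3 MUL=1 MEM=0 BR=1, R=1, W=3
[5] MUL needs rd=2 wr=1: RD_PORT; after: ALU=3 MUL=1 MEM=0 BR=1, R=1, W=3
[6] ALU needs rd=2 wr=1: RD_PORT; after: ALU=3 MUL=1 MEM=0 BR=1, R=1, W=3

issued = [0, 1, 3]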